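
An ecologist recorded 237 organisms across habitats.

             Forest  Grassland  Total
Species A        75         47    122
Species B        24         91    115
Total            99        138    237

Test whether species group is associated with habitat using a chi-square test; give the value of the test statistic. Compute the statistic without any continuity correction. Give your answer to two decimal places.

Grand total N = 237.
Expected counts (row total × column total / N):
  Species A, Forest: 122×99/237 = 50.962
  Species A, Grassland: 122×138/237 = 71.038
  Species B, Forest: 115×99/237 = 48.038
  Species B, Grassland: 115×138/237 = 66.962
Contributions (O − E)²/E:
  (75 − 50.962)²/50.962 = 11.3384
  (47 − 71.038)²/71.038 = 8.1340
  (24 − 48.038)²/48.038 = 12.0285
  (91 − 66.962)²/66.962 = 8.6292
χ² = 11.3384 + 8.1340 + 12.0285 + 8.6292 = 40.13

40.13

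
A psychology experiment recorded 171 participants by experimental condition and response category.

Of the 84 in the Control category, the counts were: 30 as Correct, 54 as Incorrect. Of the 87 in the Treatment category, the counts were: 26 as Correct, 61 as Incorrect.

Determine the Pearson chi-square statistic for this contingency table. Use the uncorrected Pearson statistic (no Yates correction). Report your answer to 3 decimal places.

0.659

Row totals: 84, 87. Column totals: 56, 115. Grand total N = 171.
Expected counts (row total × column total / N):
  Control, Correct: 84×56/171 = 27.5088
  Control, Incorrect: 84×115/171 = 56.4912
  Treatment, Correct: 87×56/171 = 28.4912
  Treatment, Incorrect: 87×115/171 = 58.5088
Contributions (O − E)²/E:
  (30 − 27.5088)²/27.5088 = 0.2256
  (54 − 56.4912)²/56.4912 = 0.1099
  (26 − 28.4912)²/28.4912 = 0.2178
  (61 − 58.5088)²/58.5088 = 0.1061
χ² = 0.2256 + 0.1099 + 0.2178 + 0.1061 = 0.659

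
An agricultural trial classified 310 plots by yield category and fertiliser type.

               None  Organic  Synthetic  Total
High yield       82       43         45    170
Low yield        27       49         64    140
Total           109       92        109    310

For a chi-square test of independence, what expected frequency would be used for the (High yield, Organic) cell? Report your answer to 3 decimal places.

Row total (High yield) = 170; column total (Organic) = 92; grand total N = 310.
Expected count = (row total × column total) / N = 170 × 92 / 310 = 50.452.

50.452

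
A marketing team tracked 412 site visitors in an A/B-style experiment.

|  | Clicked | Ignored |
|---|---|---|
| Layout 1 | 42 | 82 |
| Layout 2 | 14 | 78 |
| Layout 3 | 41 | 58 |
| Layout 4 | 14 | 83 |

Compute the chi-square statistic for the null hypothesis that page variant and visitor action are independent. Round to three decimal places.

27.695

Row totals: 124, 92, 99, 97. Column totals: 111, 301. Grand total N = 412.
Expected counts (row total × column total / N):
  Layout 1, Clicked: 124×111/412 = 33.4078
  Layout 1, Ignored: 124×301/412 = 90.5922
  Layout 2, Clicked: 92×111/412 = 24.7864
  Layout 2, Ignored: 92×301/412 = 67.2136
  Layout 3, Clicked: 99×111/412 = 26.6723
  Layout 3, Ignored: 99×301/412 = 72.3277
  Layout 4, Clicked: 97×111/412 = 26.1335
  Layout 4, Ignored: 97×301/412 = 70.8665
Contributions (O − E)²/E:
  (42 − 33.4078)²/33.4078 = 2.2098
  (82 − 90.5922)²/90.5922 = 0.8149
  (14 − 24.7864)²/24.7864 = 4.6940
  (78 − 67.2136)²/67.2136 = 1.7310
  (41 − 26.6723)²/26.6723 = 7.6965
  (58 − 72.3277)²/72.3277 = 2.8382
  (14 − 26.1335)²/26.1335 = 5.6335
  (83 − 70.8665)²/70.8665 = 2.0775
χ² = 2.2098 + 0.8149 + 4.6940 + 1.7310 + 7.6965 + 2.8382 + 5.6335 + 2.0775 = 27.695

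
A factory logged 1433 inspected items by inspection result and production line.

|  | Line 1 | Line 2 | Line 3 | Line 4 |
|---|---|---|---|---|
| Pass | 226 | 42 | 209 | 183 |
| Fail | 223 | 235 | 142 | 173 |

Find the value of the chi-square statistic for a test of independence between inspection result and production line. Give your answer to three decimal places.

139.520

Row totals: 660, 773. Column totals: 449, 277, 351, 356. Grand total N = 1433.
Expected counts (row total × column total / N):
  Pass, Line 1: 660×449/1433 = 206.7969
  Pass, Line 2: 660×277/1433 = 127.5785
  Pass, Line 3: 660×351/1433 = 161.6609
  Pass, Line 4: 660×356/1433 = 163.9637
  Fail, Line 1: 773×449/1433 = 242.2031
  Fail, Line 2: 773×277/1433 = 149.4215
  Fail, Line 3: 773×351/1433 = 189.3391
  Fail, Line 4: 773×356/1433 = 192.0363
Contributions (O − E)²/E:
  (226 − 206.7969)²/206.7969 = 1.7832
  (42 − 127.5785)²/127.5785 = 57.4053
  (209 − 161.6609)²/161.6609 = 13.8623
  (183 − 163.9637)²/163.9637 = 2.2101
  (223 − 242.2031)²/242.2031 = 1.5225
  (235 − 149.4215)²/149.4215 = 49.0136
  (142 − 189.3391)²/189.3391 = 11.8359
  (173 − 192.0363)²/192.0363 = 1.8870
χ² = 1.7832 + 57.4053 + 13.8623 + 2.2101 + 1.5225 + 49.0136 + 11.8359 + 1.8870 = 139.520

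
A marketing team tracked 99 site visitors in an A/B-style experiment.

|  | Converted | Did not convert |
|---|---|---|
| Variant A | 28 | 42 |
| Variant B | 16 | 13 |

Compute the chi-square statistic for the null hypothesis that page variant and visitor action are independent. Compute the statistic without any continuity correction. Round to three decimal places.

Row totals: 70, 29. Column totals: 44, 55. Grand total N = 99.
Expected counts (row total × column total / N):
  Variant A, Converted: 70×44/99 = 31.1111
  Variant A, Did not convert: 70×55/99 = 38.8889
  Variant B, Converted: 29×44/99 = 12.8889
  Variant B, Did not convert: 29×55/99 = 16.1111
Contributions (O − E)²/E:
  (28 − 31.1111)²/31.1111 = 0.3111
  (42 − 38.8889)²/38.8889 = 0.2489
  (16 − 12.8889)²/12.8889 = 0.7510
  (13 − 16.1111)²/16.1111 = 0.6008
χ² = 0.3111 + 0.2489 + 0.7510 + 0.6008 = 1.912

1.912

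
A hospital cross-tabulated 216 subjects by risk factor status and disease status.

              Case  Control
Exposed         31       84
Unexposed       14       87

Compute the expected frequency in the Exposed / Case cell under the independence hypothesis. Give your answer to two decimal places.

Row total (Exposed) = 115; column total (Case) = 45; grand total N = 216.
Expected count = (row total × column total) / N = 115 × 45 / 216 = 23.96.

23.96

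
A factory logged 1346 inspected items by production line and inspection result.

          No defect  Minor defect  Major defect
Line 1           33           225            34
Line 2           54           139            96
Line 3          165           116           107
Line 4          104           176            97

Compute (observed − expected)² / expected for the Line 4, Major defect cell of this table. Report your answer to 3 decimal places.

0.127

Row total (Line 4) = 377; column total (Major defect) = 334; N = 1346.
Expected count E = 377 × 334 / 1346 = 93.5498.
Contribution = (O − E)²/E = (97 − 93.5498)² / 93.5498 = 0.127.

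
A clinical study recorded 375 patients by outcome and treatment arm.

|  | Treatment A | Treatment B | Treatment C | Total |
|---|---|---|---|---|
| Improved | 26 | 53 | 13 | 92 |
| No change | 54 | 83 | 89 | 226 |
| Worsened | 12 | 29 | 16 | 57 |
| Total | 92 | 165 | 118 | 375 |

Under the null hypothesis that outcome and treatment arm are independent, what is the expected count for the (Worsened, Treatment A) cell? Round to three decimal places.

Row total (Worsened) = 57; column total (Treatment A) = 92; grand total N = 375.
Expected count = (row total × column total) / N = 57 × 92 / 375 = 13.984.

13.984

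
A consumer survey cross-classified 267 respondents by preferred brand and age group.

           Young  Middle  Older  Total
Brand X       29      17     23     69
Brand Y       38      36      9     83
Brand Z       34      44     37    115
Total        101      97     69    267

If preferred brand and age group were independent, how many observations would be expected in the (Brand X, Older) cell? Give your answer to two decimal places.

17.83

Row total (Brand X) = 69; column total (Older) = 69; grand total N = 267.
Expected count = (row total × column total) / N = 69 × 69 / 267 = 17.83.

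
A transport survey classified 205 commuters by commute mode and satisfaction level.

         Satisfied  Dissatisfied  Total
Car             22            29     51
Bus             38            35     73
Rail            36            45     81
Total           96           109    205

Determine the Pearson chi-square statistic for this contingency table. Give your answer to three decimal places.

Grand total N = 205.
Expected counts (row total × column total / N):
  Car, Satisfied: 51×96/205 = 23.8829
  Car, Dissatisfied: 51×109/205 = 27.1171
  Bus, Satisfied: 73×96/205 = 34.1854
  Bus, Dissatisfied: 73×109/205 = 38.8146
  Rail, Satisfied: 81×96/205 = 37.9317
  Rail, Dissatisfied: 81×109/205 = 43.0683
Contributions (O − E)²/E:
  (22 − 23.8829)²/23.8829 = 0.1484
  (29 − 27.1171)²/27.1171 = 0.1307
  (38 − 34.1854)²/34.1854 = 0.4257
  (35 − 38.8146)²/38.8146 = 0.3749
  (36 − 37.9317)²/37.9317 = 0.0984
  (45 − 43.0683)²/43.0683 = 0.0866
χ² = 0.1484 + 0.1307 + 0.4257 + 0.3749 + 0.0984 + 0.0866 = 1.265

1.265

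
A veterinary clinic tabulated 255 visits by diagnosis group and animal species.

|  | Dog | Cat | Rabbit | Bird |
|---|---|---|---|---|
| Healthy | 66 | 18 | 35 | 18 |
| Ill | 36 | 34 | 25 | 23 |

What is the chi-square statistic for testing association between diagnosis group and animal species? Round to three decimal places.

Row totals: 137, 118. Column totals: 102, 52, 60, 41. Grand total N = 255.
Expected counts (row total × column total / N):
  Healthy, Dog: 137×102/255 = 54.8000
  Healthy, Cat: 137×52/255 = 27.9373
  Healthy, Rabbit: 137×60/255 = 32.2353
  Healthy, Bird: 137×41/255 = 22.0275
  Ill, Dog: 118×102/255 = 47.2000
  Ill, Cat: 118×52/255 = 24.0627
  Ill, Rabbit: 118×60/255 = 27.7647
  Ill, Bird: 118×41/255 = 18.9725
Contributions (O − E)²/E:
  (66 − 54.8000)²/54.8000 = 2.2891
  (18 − 27.9373)²/27.9373 = 3.5347
  (35 − 32.2353)²/32.2353 = 0.2371
  (18 − 22.0275)²/22.0275 = 0.7364
  (36 − 47.2000)²/47.2000 = 2.6576
  (34 − 24.0627)²/24.0627 = 4.1039
  (25 − 27.7647)²/27.7647 = 0.2753
  (23 − 18.9725)²/18.9725 = 0.8550
χ² = 2.2891 + 3.5347 + 0.2371 + 0.7364 + 2.6576 + 4.1039 + 0.2753 + 0.8550 = 14.689

14.689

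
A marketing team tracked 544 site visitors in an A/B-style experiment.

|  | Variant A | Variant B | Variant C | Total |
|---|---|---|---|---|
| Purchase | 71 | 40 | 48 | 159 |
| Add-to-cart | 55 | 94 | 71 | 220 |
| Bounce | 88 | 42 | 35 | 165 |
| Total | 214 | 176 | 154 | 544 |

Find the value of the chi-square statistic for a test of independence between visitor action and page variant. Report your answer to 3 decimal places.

37.500

Grand total N = 544.
Expected counts (row total × column total / N):
  Purchase, Variant A: 159×214/544 = 62.5478
  Purchase, Variant B: 159×176/544 = 51.4412
  Purchase, Variant C: 159×154/544 = 45.0110
  Add-to-cart, Variant A: 220×214/544 = 86.5441
  Add-to-cart, Variant B: 220×176/544 = 71.1765
  Add-to-cart, Variant C: 220×154/544 = 62.2794
  Bounce, Variant A: 165×214/544 = 64.9081
  Bounce, Variant B: 165×176/544 = 53.3824
  Bounce, Variant C: 165×154/544 = 46.7096
Contributions (O − E)²/E:
  (71 − 62.5478)²/62.5478 = 1.1422
  (40 − 51.4412)²/51.4412 = 2.5447
  (48 − 45.0110)²/45.0110 = 0.1985
  (55 − 86.5441)²/86.5441 = 11.4974
  (94 − 71.1765)²/71.1765 = 7.3186
  (71 − 62.2794)²/62.2794 = 1.2211
  (88 − 64.9081)²/64.9081 = 8.2152
  (42 − 53.3824)²/53.3824 = 2.4270
  (35 − 46.7096)²/46.7096 = 2.9355
χ² = 1.1422 + 2.5447 + 0.1985 + 11.4974 + 7.3186 + 1.2211 + 8.2152 + 2.4270 + 2.9355 = 37.500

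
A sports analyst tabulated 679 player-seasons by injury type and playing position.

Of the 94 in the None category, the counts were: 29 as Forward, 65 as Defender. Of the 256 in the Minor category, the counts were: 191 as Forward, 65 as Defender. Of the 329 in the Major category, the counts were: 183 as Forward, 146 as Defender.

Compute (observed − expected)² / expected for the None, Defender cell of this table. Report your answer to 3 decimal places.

18.785

Row total (None) = 94; column total (Defender) = 276; N = 679.
Expected count E = 94 × 276 / 679 = 38.2091.
Contribution = (O − E)²/E = (65 − 38.2091)² / 38.2091 = 18.785.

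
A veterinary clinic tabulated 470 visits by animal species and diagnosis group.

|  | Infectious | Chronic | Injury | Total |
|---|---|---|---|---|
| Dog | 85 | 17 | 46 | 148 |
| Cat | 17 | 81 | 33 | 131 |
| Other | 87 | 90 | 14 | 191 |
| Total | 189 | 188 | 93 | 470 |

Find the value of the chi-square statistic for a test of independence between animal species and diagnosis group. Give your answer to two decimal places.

Grand total N = 470.
Expected counts (row total × column total / N):
  Dog, Infectious: 148×189/470 = 59.5149
  Dog, Chronic: 148×188/470 = 59.2000
  Dog, Injury: 148×93/470 = 29.2851
  Cat, Infectious: 131×189/470 = 52.6787
  Cat, Chronic: 131×188/470 = 52.4000
  Cat, Injury: 131×93/470 = 25.9213
  Other, Infectious: 191×189/470 = 76.8064
  Other, Chronic: 191×188/470 = 76.4000
  Other, Injury: 191×93/470 = 37.7936
Contributions (O − E)²/E:
  (85 − 59.5149)²/59.5149 = 10.9131
  (17 − 59.2000)²/59.2000 = 30.0818
  (46 − 29.2851)²/29.2851 = 9.5403
  (17 − 52.6787)²/52.6787 = 24.1648
  (81 − 52.4000)²/52.4000 = 15.6099
  (33 − 25.9213)²/25.9213 = 1.9331
  (87 − 76.8064)²/76.8064 = 1.3529
  (90 − 76.4000)²/76.4000 = 2.4209
  (14 − 37.7936)²/37.7936 = 14.9797
χ² = 10.9131 + 30.0818 + 9.5403 + 24.1648 + 15.6099 + 1.9331 + 1.3529 + 2.4209 + 14.9797 = 111.00

111.00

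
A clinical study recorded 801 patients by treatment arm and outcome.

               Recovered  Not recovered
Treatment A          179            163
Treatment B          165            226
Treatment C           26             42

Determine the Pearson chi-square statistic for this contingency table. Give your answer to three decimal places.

9.439

Row totals: 342, 391, 68. Column totals: 370, 431. Grand total N = 801.
Expected counts (row total × column total / N):
  Treatment A, Recovered: 342×370/801 = 157.9775
  Treatment A, Not recovered: 342×431/801 = 184.0225
  Treatment B, Recovered: 391×370/801 = 180.6117
  Treatment B, Not recovered: 391×431/801 = 210.3883
  Treatment C, Recovered: 68×370/801 = 31.4107
  Treatment C, Not recovered: 68×431/801 = 36.5893
Contributions (O − E)²/E:
  (179 − 157.9775)²/157.9775 = 2.7975
  (163 − 184.0225)²/184.0225 = 2.4016
  (165 − 180.6117)²/180.6117 = 1.3494
  (226 − 210.3883)²/210.3883 = 1.1585
  (26 − 31.4107)²/31.4107 = 0.9320
  (42 − 36.5893)²/36.5893 = 0.8001
χ² = 2.7975 + 2.4016 + 1.3494 + 1.1585 + 0.9320 + 0.8001 = 9.439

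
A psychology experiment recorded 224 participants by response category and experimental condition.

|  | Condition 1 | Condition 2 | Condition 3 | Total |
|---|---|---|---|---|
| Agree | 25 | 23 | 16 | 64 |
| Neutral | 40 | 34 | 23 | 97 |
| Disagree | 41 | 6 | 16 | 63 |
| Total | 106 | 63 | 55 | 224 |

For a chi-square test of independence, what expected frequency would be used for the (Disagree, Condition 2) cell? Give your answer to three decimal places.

17.719

Row total (Disagree) = 63; column total (Condition 2) = 63; grand total N = 224.
Expected count = (row total × column total) / N = 63 × 63 / 224 = 17.719.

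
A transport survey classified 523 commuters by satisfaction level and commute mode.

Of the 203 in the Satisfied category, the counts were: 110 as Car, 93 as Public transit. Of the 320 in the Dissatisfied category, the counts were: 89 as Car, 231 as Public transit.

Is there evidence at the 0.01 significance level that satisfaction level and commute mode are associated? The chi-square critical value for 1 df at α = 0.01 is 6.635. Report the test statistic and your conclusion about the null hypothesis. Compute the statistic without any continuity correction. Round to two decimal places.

Row totals: 203, 320. Column totals: 199, 324. Grand total N = 523.
Expected counts (row total × column total / N):
  Satisfied, Car: 203×199/523 = 77.241
  Satisfied, Public transit: 203×324/523 = 125.759
  Dissatisfied, Car: 320×199/523 = 121.759
  Dissatisfied, Public transit: 320×324/523 = 198.241
Contributions (O − E)²/E:
  (110 − 77.241)²/77.241 = 13.8936
  (93 − 125.759)²/125.759 = 8.5334
  (89 − 121.759)²/121.759 = 8.8137
  (231 − 198.241)²/198.241 = 5.4134
χ² = 13.8936 + 8.5334 + 8.8137 + 5.4134 = 36.65
df = (2−1)(2−1) = 1. Since 36.65 > 6.635, reject the null hypothesis of independence at α = 0.01.

36.65; reject H₀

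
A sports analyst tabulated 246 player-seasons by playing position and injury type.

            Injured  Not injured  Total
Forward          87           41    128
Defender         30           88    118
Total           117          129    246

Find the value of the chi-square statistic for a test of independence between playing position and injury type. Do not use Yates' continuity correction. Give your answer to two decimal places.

44.56

Grand total N = 246.
Expected counts (row total × column total / N):
  Forward, Injured: 128×117/246 = 60.878
  Forward, Not injured: 128×129/246 = 67.122
  Defender, Injured: 118×117/246 = 56.122
  Defender, Not injured: 118×129/246 = 61.878
Contributions (O − E)²/E:
  (87 − 60.878)²/60.878 = 11.2086
  (41 − 67.122)²/67.122 = 10.1659
  (30 − 56.122)²/56.122 = 12.1585
  (88 − 61.878)²/61.878 = 11.0275
χ² = 11.2086 + 10.1659 + 12.1585 + 11.0275 = 44.56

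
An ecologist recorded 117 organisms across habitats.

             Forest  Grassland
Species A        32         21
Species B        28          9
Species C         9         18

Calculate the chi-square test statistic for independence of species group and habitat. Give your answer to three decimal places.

11.646

Row totals: 53, 37, 27. Column totals: 69, 48. Grand total N = 117.
Expected counts (row total × column total / N):
  Species A, Forest: 53×69/117 = 31.2564
  Species A, Grassland: 53×48/117 = 21.7436
  Species B, Forest: 37×69/117 = 21.8205
  Species B, Grassland: 37×48/117 = 15.1795
  Species C, Forest: 27×69/117 = 15.9231
  Species C, Grassland: 27×48/117 = 11.0769
Contributions (O − E)²/E:
  (32 − 31.2564)²/31.2564 = 0.0177
  (21 − 21.7436)²/21.7436 = 0.0254
  (28 − 21.8205)²/21.8205 = 1.7500
  (9 − 15.1795)²/15.1795 = 2.5156
  (9 − 15.9231)²/15.9231 = 3.0100
  (18 − 11.0769)²/11.0769 = 4.3270
χ² = 0.0177 + 0.0254 + 1.7500 + 2.5156 + 3.0100 + 4.3270 = 11.646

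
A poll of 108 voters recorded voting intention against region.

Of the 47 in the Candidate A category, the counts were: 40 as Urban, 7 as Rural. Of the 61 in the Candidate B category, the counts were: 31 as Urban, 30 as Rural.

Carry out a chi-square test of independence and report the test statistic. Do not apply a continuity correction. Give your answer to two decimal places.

Row totals: 47, 61. Column totals: 71, 37. Grand total N = 108.
Expected counts (row total × column total / N):
  Candidate A, Urban: 47×71/108 = 30.89815
  Candidate A, Rural: 47×37/108 = 16.10185
  Candidate B, Urban: 61×71/108 = 40.10185
  Candidate B, Rural: 61×37/108 = 20.89815
Contributions (O − E)²/E:
  (40 − 30.89815)²/30.89815 = 2.6812
  (7 − 16.10185)²/16.10185 = 5.1450
  (31 − 40.10185)²/40.10185 = 2.0658
  (30 − 20.89815)²/20.89815 = 3.9642
χ² = 2.6812 + 5.1450 + 2.0658 + 3.9642 = 13.86

13.86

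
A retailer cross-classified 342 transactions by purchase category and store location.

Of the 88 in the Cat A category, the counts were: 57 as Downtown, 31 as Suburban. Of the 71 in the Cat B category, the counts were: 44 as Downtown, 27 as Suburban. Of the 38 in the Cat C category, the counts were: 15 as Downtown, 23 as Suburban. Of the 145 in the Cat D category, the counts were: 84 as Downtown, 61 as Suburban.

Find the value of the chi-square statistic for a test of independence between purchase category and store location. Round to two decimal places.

7.46

Row totals: 88, 71, 38, 145. Column totals: 200, 142. Grand total N = 342.
Expected counts (row total × column total / N):
  Cat A, Downtown: 88×200/342 = 51.462
  Cat A, Suburban: 88×142/342 = 36.538
  Cat B, Downtown: 71×200/342 = 41.520
  Cat B, Suburban: 71×142/342 = 29.480
  Cat C, Downtown: 38×200/342 = 22.222
  Cat C, Suburban: 38×142/342 = 15.778
  Cat D, Downtown: 145×200/342 = 84.795
  Cat D, Suburban: 145×142/342 = 60.205
Contributions (O − E)²/E:
  (57 − 51.462)²/51.462 = 0.5960
  (31 − 36.538)²/36.538 = 0.8394
  (44 − 41.520)²/41.520 = 0.1481
  (27 − 29.480)²/29.480 = 0.2086
  (15 − 22.222)²/22.222 = 2.3471
  (23 − 15.778)²/15.778 = 3.3057
  (84 − 84.795)²/84.795 = 0.0075
  (61 − 60.205)²/60.205 = 0.0105
χ² = 0.5960 + 0.8394 + 0.1481 + 0.2086 + 2.3471 + 3.3057 + 0.0075 + 0.0105 = 7.46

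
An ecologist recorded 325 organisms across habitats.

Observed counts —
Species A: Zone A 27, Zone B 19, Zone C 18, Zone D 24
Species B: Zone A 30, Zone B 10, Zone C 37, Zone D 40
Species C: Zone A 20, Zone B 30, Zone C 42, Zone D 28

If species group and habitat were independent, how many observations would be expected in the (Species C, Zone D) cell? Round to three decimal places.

33.969

Row total (Species C) = 120; column total (Zone D) = 92; grand total N = 325.
Expected count = (row total × column total) / N = 120 × 92 / 325 = 33.969.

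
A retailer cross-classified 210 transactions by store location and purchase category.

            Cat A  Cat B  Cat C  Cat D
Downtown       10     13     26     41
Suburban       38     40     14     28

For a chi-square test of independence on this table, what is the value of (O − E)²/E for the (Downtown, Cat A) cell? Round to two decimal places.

5.43

Row total (Downtown) = 90; column total (Cat A) = 48; N = 210.
Expected count E = 90 × 48 / 210 = 20.5714.
Contribution = (O − E)²/E = (10 − 20.5714)² / 20.5714 = 5.43.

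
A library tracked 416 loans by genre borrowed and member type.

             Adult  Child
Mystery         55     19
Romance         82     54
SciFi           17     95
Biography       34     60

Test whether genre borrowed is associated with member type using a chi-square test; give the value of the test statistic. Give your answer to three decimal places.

81.700

Row totals: 74, 136, 112, 94. Column totals: 188, 228. Grand total N = 416.
Expected counts (row total × column total / N):
  Mystery, Adult: 74×188/416 = 33.4423
  Mystery, Child: 74×228/416 = 40.5577
  Romance, Adult: 136×188/416 = 61.4615
  Romance, Child: 136×228/416 = 74.5385
  SciFi, Adult: 112×188/416 = 50.6154
  SciFi, Child: 112×228/416 = 61.3846
  Biography, Adult: 94×188/416 = 42.4808
  Biography, Child: 94×228/416 = 51.5192
Contributions (O − E)²/E:
  (55 − 33.4423)²/33.4423 = 13.8966
  (19 − 40.5577)²/40.5577 = 11.4586
  (82 − 61.4615)²/61.4615 = 6.8633
  (54 − 74.5385)²/74.5385 = 5.6592
  (17 − 50.6154)²/50.6154 = 22.3251
  (95 − 61.3846)²/61.3846 = 18.4084
  (34 − 42.4808)²/42.4808 = 1.6931
  (60 − 51.5192)²/51.5192 = 1.3961
χ² = 13.8966 + 11.4586 + 6.8633 + 5.6592 + 22.3251 + 18.4084 + 1.6931 + 1.3961 = 81.700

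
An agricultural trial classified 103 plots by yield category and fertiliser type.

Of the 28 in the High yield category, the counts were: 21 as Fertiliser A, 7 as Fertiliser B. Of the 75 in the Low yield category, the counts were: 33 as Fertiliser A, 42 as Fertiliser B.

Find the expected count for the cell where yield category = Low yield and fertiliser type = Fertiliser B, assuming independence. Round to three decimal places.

Row total (Low yield) = 75; column total (Fertiliser B) = 49; grand total N = 103.
Expected count = (row total × column total) / N = 75 × 49 / 103 = 35.680.

35.680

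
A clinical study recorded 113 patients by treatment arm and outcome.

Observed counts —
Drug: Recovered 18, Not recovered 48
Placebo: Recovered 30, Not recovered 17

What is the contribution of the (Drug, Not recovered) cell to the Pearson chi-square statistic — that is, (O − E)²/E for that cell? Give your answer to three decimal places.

2.653

Row total (Drug) = 66; column total (Not recovered) = 65; N = 113.
Expected count E = 66 × 65 / 113 = 37.9646.
Contribution = (O − E)²/E = (48 − 37.9646)² / 37.9646 = 2.653.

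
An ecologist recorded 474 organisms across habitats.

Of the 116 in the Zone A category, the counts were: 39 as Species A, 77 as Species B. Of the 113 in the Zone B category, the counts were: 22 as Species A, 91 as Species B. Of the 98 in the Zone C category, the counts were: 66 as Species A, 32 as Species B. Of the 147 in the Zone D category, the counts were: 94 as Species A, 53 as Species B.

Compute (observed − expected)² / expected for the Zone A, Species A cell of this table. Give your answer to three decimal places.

Row total (Zone A) = 116; column total (Species A) = 221; N = 474.
Expected count E = 116 × 221 / 474 = 54.08439.
Contribution = (O − E)²/E = (39 − 54.08439)² / 54.08439 = 4.207.

4.207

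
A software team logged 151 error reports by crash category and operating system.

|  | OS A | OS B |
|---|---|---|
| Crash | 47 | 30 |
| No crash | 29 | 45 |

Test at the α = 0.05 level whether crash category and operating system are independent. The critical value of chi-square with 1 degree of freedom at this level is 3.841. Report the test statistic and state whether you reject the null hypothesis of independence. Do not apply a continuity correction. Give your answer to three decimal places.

Row totals: 77, 74. Column totals: 76, 75. Grand total N = 151.
Expected counts (row total × column total / N):
  Crash, OS A: 77×76/151 = 38.754967
  Crash, OS B: 77×75/151 = 38.245033
  No crash, OS A: 74×76/151 = 37.245033
  No crash, OS B: 74×75/151 = 36.754967
Contributions (O − E)²/E:
  (47 − 38.754967)²/38.754967 = 1.7541
  (30 − 38.245033)²/38.245033 = 1.7775
  (29 − 37.245033)²/37.245033 = 1.8252
  (45 − 36.754967)²/36.754967 = 1.8496
χ² = 1.7541 + 1.7775 + 1.8252 + 1.8496 = 7.206
df = (2−1)(2−1) = 1. Since 7.206 > 3.841, reject the null hypothesis of independence at α = 0.05.

7.206; reject H₀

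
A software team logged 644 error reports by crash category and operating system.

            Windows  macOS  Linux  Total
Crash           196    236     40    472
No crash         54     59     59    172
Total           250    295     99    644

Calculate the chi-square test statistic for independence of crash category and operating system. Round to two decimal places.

64.82

Grand total N = 644.
Expected counts (row total × column total / N):
  Crash, Windows: 472×250/644 = 183.230
  Crash, macOS: 472×295/644 = 216.211
  Crash, Linux: 472×99/644 = 72.559
  No crash, Windows: 172×250/644 = 66.770
  No crash, macOS: 172×295/644 = 78.789
  No crash, Linux: 172×99/644 = 26.441
Contributions (O − E)²/E:
  (196 − 183.230)²/183.230 = 0.8900
  (236 − 216.211)²/216.211 = 1.8112
  (40 − 72.559)²/72.559 = 14.6100
  (54 − 66.770)²/66.770 = 2.4423
  (59 − 78.789)²/78.789 = 4.9703
  (59 − 26.441)²/26.441 = 40.0926
χ² = 0.8900 + 1.8112 + 14.6100 + 2.4423 + 4.9703 + 40.0926 = 64.82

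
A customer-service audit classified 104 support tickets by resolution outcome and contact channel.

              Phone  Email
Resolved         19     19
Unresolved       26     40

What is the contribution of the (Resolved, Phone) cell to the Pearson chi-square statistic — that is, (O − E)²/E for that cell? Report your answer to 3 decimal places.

Row total (Resolved) = 38; column total (Phone) = 45; N = 104.
Expected count E = 38 × 45 / 104 = 16.4423.
Contribution = (O − E)²/E = (19 − 16.4423)² / 16.4423 = 0.398.

0.398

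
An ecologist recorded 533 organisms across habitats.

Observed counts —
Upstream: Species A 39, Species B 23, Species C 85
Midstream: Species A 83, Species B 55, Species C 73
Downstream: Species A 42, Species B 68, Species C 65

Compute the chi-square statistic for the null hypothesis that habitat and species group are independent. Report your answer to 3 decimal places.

Row totals: 147, 211, 175. Column totals: 164, 146, 223. Grand total N = 533.
Expected counts (row total × column total / N):
  Upstream, Species A: 147×164/533 = 45.2308
  Upstream, Species B: 147×146/533 = 40.2664
  Upstream, Species C: 147×223/533 = 61.5028
  Midstream, Species A: 211×164/533 = 64.9231
  Midstream, Species B: 211×146/533 = 57.7974
  Midstream, Species C: 211×223/533 = 88.2795
  Downstream, Species A: 175×164/533 = 53.8462
  Downstream, Species B: 175×146/533 = 47.9362
  Downstream, Species C: 175×223/533 = 73.2176
Contributions (O − E)²/E:
  (39 − 45.2308)²/45.2308 = 0.8583
  (23 − 40.2664)²/40.2664 = 7.4039
  (85 − 61.5028)²/61.5028 = 8.9771
  (83 − 64.9231)²/64.9231 = 5.0333
  (55 − 57.7974)²/57.7974 = 0.1354
  (73 − 88.2795)²/88.2795 = 2.6446
  (42 − 53.8462)²/53.8462 = 2.6062
  (68 − 47.9362)²/47.9362 = 8.3977
  (65 − 73.2176)²/73.2176 = 0.9223
χ² = 0.8583 + 7.4039 + 8.9771 + 5.0333 + 0.1354 + 2.6446 + 2.6062 + 8.3977 + 0.9223 = 36.979

36.979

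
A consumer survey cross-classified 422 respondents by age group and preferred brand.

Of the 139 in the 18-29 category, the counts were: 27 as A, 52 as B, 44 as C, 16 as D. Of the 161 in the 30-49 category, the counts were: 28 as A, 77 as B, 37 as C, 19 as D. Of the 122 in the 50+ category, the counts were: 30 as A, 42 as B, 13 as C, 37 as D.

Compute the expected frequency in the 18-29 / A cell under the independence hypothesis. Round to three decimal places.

Row total (18-29) = 139; column total (A) = 85; grand total N = 422.
Expected count = (row total × column total) / N = 139 × 85 / 422 = 27.998.

27.998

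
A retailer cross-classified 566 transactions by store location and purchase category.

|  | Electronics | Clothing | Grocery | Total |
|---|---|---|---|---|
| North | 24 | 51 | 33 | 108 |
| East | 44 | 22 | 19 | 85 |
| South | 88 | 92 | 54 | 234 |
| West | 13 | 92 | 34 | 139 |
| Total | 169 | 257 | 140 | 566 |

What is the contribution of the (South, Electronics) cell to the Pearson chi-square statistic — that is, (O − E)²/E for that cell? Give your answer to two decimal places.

Row total (South) = 234; column total (Electronics) = 169; N = 566.
Expected count E = 234 × 169 / 566 = 69.8693.
Contribution = (O − E)²/E = (88 − 69.8693)² / 69.8693 = 4.70.

4.70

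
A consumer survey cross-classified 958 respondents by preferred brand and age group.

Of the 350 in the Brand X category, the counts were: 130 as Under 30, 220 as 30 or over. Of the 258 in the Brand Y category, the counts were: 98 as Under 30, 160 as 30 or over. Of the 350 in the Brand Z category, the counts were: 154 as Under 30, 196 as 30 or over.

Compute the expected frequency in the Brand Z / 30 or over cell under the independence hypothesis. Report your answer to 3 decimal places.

210.438

Row total (Brand Z) = 350; column total (30 or over) = 576; grand total N = 958.
Expected count = (row total × column total) / N = 350 × 576 / 958 = 210.438.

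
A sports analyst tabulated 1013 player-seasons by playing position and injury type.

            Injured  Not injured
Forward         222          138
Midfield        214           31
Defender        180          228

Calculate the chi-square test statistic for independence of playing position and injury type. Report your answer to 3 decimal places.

Row totals: 360, 245, 408. Column totals: 616, 397. Grand total N = 1013.
Expected counts (row total × column total / N):
  Forward, Injured: 360×616/1013 = 218.91412
  Forward, Not injured: 360×397/1013 = 141.08588
  Midfield, Injured: 245×616/1013 = 148.98322
  Midfield, Not injured: 245×397/1013 = 96.01678
  Defender, Injured: 408×616/1013 = 248.10267
  Defender, Not injured: 408×397/1013 = 159.89733
Contributions (O − E)²/E:
  (222 − 218.91412)²/218.91412 = 0.0435
  (138 − 141.08588)²/141.08588 = 0.0675
  (214 − 148.98322)²/148.98322 = 28.3735
  (31 − 96.01678)²/96.01678 = 44.0254
  (180 − 248.10267)²/248.10267 = 18.6938
  (228 − 159.89733)²/159.89733 = 29.0059
χ² = 0.0435 + 0.0675 + 28.3735 + 44.0254 + 18.6938 + 29.0059 = 120.210

120.210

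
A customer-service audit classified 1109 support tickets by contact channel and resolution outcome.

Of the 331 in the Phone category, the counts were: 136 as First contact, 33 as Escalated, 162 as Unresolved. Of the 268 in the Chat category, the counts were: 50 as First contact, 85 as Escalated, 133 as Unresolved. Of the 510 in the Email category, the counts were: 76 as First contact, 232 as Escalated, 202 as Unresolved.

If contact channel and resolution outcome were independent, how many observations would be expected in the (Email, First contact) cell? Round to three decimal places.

Row total (Email) = 510; column total (First contact) = 262; grand total N = 1109.
Expected count = (row total × column total) / N = 510 × 262 / 1109 = 120.487.

120.487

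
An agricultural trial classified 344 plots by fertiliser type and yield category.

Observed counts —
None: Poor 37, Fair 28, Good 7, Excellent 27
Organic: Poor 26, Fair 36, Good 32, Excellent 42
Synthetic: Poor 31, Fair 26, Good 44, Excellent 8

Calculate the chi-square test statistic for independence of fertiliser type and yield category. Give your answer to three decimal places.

47.796

Row totals: 99, 136, 109. Column totals: 94, 90, 83, 77. Grand total N = 344.
Expected counts (row total × column total / N):
  None, Poor: 99×94/344 = 27.0523
  None, Fair: 99×90/344 = 25.9012
  None, Good: 99×83/344 = 23.8866
  None, Excellent: 99×77/344 = 22.1599
  Organic, Poor: 136×94/344 = 37.1628
  Organic, Fair: 136×90/344 = 35.5814
  Organic, Good: 136×83/344 = 32.8140
  Organic, Excellent: 136×77/344 = 30.4419
  Synthetic, Poor: 109×94/344 = 29.7849
  Synthetic, Fair: 109×90/344 = 28.5174
  Synthetic, Good: 109×83/344 = 26.2994
  Synthetic, Excellent: 109×77/344 = 24.3983
Contributions (O − E)²/E:
  (37 − 27.0523)²/27.0523 = 3.6580
  (28 − 25.9012)²/25.9012 = 0.1701
  (7 − 23.8866)²/23.8866 = 11.9380
  (27 − 22.1599)²/22.1599 = 1.0572
  (26 − 37.1628)²/37.1628 = 3.3530
  (36 − 35.5814)²/35.5814 = 0.0049
  (32 − 32.8140)²/32.8140 = 0.0202
  (42 − 30.4419)²/30.4419 = 4.3883
  (31 − 29.7849)²/29.7849 = 0.0496
  (26 − 28.5174)²/28.5174 = 0.2222
  (44 − 26.2994)²/26.2994 = 11.9132
  (8 − 24.3983)²/24.3983 = 11.0214
χ² = 3.6580 + 0.1701 + 11.9380 + 1.0572 + 3.3530 + 0.0049 + 0.0202 + 4.3883 + 0.0496 + 0.2222 + 11.9132 + 11.0214 = 47.796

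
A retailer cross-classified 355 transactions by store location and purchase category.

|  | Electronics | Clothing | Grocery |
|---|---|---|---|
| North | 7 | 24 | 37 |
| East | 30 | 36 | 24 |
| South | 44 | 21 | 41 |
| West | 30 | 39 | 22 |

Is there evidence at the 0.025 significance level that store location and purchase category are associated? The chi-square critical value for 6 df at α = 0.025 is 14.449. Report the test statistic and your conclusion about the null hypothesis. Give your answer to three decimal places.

Row totals: 68, 90, 106, 91. Column totals: 111, 120, 124. Grand total N = 355.
Expected counts (row total × column total / N):
  North, Electronics: 68×111/355 = 21.2620
  North, Clothing: 68×120/355 = 22.9859
  North, Grocery: 68×124/355 = 23.7521
  East, Electronics: 90×111/355 = 28.1408
  East, Clothing: 90×120/355 = 30.4225
  East, Grocery: 90×124/355 = 31.4366
  South, Electronics: 106×111/355 = 33.1437
  South, Clothing: 106×120/355 = 35.8310
  South, Grocery: 106×124/355 = 37.0254
  West, Electronics: 91×111/355 = 28.4535
  West, Clothing: 91×120/355 = 30.7606
  West, Grocery: 91×124/355 = 31.7859
Contributions (O − E)²/E:
  (7 − 21.2620)²/21.2620 = 9.5666
  (24 − 22.9859)²/22.9859 = 0.0447
  (37 − 23.7521)²/23.7521 = 7.3891
  (30 − 28.1408)²/28.1408 = 0.1228
  (36 − 30.4225)²/30.4225 = 1.0225
  (24 − 31.4366)²/31.4366 = 1.7592
  (44 − 33.1437)²/33.1437 = 3.5560
  (21 − 35.8310)²/35.8310 = 6.1388
  (41 − 37.0254)²/37.0254 = 0.4267
  (30 − 28.4535)²/28.4535 = 0.0841
  (39 − 30.7606)²/30.7606 = 2.2070
  (22 − 31.7859)²/31.7859 = 3.0128
χ² = 9.5666 + 0.0447 + 7.3891 + 0.1228 + 1.0225 + 1.7592 + 3.5560 + 6.1388 + 0.4267 + 0.0841 + 2.2070 + 3.0128 = 35.330
df = (4−1)(3−1) = 6. Since 35.330 > 14.449, reject the null hypothesis of independence at α = 0.025.

35.330; reject H₀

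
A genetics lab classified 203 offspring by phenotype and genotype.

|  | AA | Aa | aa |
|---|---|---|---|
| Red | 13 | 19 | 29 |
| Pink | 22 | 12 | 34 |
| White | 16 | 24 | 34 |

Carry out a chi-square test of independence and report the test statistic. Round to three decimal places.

Row totals: 61, 68, 74. Column totals: 51, 55, 97. Grand total N = 203.
Expected counts (row total × column total / N):
  Red, AA: 61×51/203 = 15.3251
  Red, Aa: 61×55/203 = 16.5271
  Red, aa: 61×97/203 = 29.1478
  Pink, AA: 68×51/203 = 17.0837
  Pink, Aa: 68×55/203 = 18.4236
  Pink, aa: 68×97/203 = 32.4926
  White, AA: 74×51/203 = 18.5911
  White, Aa: 74×55/203 = 20.0493
  White, aa: 74×97/203 = 35.3596
Contributions (O − E)²/E:
  (13 − 15.3251)²/15.3251 = 0.3528
  (19 − 16.5271)²/16.5271 = 0.3700
  (29 − 29.1478)²/29.1478 = 0.0007
  (22 − 17.0837)²/17.0837 = 1.4148
  (12 − 18.4236)²/18.4236 = 2.2397
  (34 − 32.4926)²/32.4926 = 0.0699
  (16 − 18.5911)²/18.5911 = 0.3611
  (24 − 20.0493)²/20.0493 = 0.7785
  (34 − 35.3596)²/35.3596 = 0.0523
χ² = 0.3528 + 0.3700 + 0.0007 + 1.4148 + 2.2397 + 0.0699 + 0.3611 + 0.7785 + 0.0523 = 5.640

5.640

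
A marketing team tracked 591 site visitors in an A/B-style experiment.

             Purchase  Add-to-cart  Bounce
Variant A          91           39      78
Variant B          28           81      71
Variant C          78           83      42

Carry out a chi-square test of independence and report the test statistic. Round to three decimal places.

61.672

Row totals: 208, 180, 203. Column totals: 197, 203, 191. Grand total N = 591.
Expected counts (row total × column total / N):
  Variant A, Purchase: 208×197/591 = 69.3333
  Variant A, Add-to-cart: 208×203/591 = 71.4450
  Variant A, Bounce: 208×191/591 = 67.2217
  Variant B, Purchase: 180×197/591 = 60.0000
  Variant B, Add-to-cart: 180×203/591 = 61.8274
  Variant B, Bounce: 180×191/591 = 58.1726
  Variant C, Purchase: 203×197/591 = 67.6667
  Variant C, Add-to-cart: 203×203/591 = 69.7276
  Variant C, Bounce: 203×191/591 = 65.6058
Contributions (O − E)²/E:
  (91 − 69.3333)²/69.3333 = 6.7709
  (39 − 71.4450)²/71.4450 = 14.7341
  (78 − 67.2217)²/67.2217 = 1.7282
  (28 − 60.0000)²/60.0000 = 17.0667
  (81 − 61.8274)²/61.8274 = 5.9454
  (71 − 58.1726)²/58.1726 = 2.8285
  (78 − 67.6667)²/67.6667 = 1.5780
  (83 − 69.7276)²/69.7276 = 2.5264
  (42 − 65.6058)²/65.6058 = 8.4937
χ² = 6.7709 + 14.7341 + 1.7282 + 17.0667 + 5.9454 + 2.8285 + 1.5780 + 2.5264 + 8.4937 = 61.672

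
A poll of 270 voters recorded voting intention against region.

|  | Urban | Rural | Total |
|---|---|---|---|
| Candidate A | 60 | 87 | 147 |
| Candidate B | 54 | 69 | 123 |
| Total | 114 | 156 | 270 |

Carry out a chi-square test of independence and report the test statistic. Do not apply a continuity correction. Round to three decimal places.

0.261

Grand total N = 270.
Expected counts (row total × column total / N):
  Candidate A, Urban: 147×114/270 = 62.0667
  Candidate A, Rural: 147×156/270 = 84.9333
  Candidate B, Urban: 123×114/270 = 51.9333
  Candidate B, Rural: 123×156/270 = 71.0667
Contributions (O − E)²/E:
  (60 − 62.0667)²/62.0667 = 0.0688
  (87 − 84.9333)²/84.9333 = 0.0503
  (54 − 51.9333)²/51.9333 = 0.0822
  (69 − 71.0667)²/71.0667 = 0.0601
χ² = 0.0688 + 0.0503 + 0.0822 + 0.0601 = 0.261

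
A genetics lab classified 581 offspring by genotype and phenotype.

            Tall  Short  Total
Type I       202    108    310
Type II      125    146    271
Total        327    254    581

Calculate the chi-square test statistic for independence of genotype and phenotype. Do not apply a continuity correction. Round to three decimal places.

21.295

Grand total N = 581.
Expected counts (row total × column total / N):
  Type I, Tall: 310×327/581 = 174.4750
  Type I, Short: 310×254/581 = 135.5250
  Type II, Tall: 271×327/581 = 152.5250
  Type II, Short: 271×254/581 = 118.4750
Contributions (O − E)²/E:
  (202 − 174.4750)²/174.4750 = 4.3423
  (108 − 135.5250)²/135.5250 = 5.5903
  (125 − 152.5250)²/152.5250 = 4.9672
  (146 − 118.4750)²/118.4750 = 6.3948
χ² = 4.3423 + 5.5903 + 4.9672 + 6.3948 = 21.295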